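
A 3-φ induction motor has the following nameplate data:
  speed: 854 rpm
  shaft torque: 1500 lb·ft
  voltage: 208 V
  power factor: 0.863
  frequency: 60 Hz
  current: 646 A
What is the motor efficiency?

τ = 1500 lb·ft × 1.356 = 2034 N·m
ω = 2π × 854/60 = 89.43 rad/s; P_out = τω = 2034 × 89.43 = 181901 W
P_in = √3·V_L·I_L·cosφ = 1.732 × 208 × 646 × 0.863 = 200842 W
η = P_out / P_in = 181901 / 200842 = 0.906 = 90.6%

90.6 %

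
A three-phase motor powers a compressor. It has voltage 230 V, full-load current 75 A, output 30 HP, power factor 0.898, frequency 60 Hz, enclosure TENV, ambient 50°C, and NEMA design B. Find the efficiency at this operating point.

83.4 %

P_out = 30 × 746 = 22380 W
P_in = √3·V_L·I_L·cosφ = 1.732 × 230 × 75 × 0.898 = 26830 W
η = P_out / P_in = 22380 / 26830 = 0.834 = 83.4%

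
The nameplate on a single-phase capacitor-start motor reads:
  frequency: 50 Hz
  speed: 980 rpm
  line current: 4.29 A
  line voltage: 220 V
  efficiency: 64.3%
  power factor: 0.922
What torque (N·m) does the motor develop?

5.45 N·m

P_in = V·I·cosφ = 220 × 4.29 × 0.922 = 870 W
P_out = η·P_in = 0.643 × 870 = 559 W
n = 980 rpm
ω = 2π×980/60 = 102.6 rad/s
τ = P_out/ω = 559/102.6 = 5.45 N·m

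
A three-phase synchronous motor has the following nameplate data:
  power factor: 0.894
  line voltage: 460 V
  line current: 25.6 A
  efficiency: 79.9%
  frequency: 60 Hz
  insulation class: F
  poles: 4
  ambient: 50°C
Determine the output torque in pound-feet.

57 lb·ft

P_in = √3·V·I·cosφ = 1.732 × 460 × 25.6 × 0.894 = 18234 W
P_out = η·P_in = 0.799 × 18234 = 14569 W
n = n_s = 120×60/4 = 1800 rpm (synchronous)
ω = 2π×1800/60 = 188.5 rad/s
τ = P_out/ω = 14569/188.5 = 77.29 N·m
In lb·ft: 77.29/1.356 = 57 lb·ft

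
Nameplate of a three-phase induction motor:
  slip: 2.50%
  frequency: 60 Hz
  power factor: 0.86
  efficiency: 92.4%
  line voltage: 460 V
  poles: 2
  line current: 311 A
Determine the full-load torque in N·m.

536 N·m

P_in = √3·V·I·cosφ = 1.732 × 460 × 311 × 0.86 = 213091 W
P_out = η·P_in = 0.924 × 213091 = 196896 W
n_s = 120×60/2 = 3600 rpm; n = 3600×(1−0.025) = 3510 rpm
ω = 2π×3510/60 = 367.6 rad/s
τ = P_out/ω = 196896/367.6 = 536 N·m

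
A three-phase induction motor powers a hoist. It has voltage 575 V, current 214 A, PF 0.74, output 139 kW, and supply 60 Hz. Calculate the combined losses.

P_in = √3·V·I·cosφ = 1.732×575×214×0.74 = 157711 W
P_out = 139000 W
Losses = P_in − P_out = 157711 − 139000 = 18711 W

18.7 kW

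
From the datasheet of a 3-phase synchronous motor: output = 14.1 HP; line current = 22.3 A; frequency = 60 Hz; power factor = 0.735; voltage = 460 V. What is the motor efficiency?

80.5 %

P_out = 14.1 × 746 = 10519 W
P_in = √3·V_L·I_L·cosφ = 1.732 × 460 × 22.3 × 0.735 = 13059 W
η = P_out / P_in = 10519 / 13059 = 0.805 = 80.5%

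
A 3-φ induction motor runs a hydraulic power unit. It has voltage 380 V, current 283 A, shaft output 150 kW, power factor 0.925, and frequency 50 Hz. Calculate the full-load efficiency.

87.1 %

P_out = 150 kW = 150000 W
P_in = √3·V_L·I_L·cosφ = 1.732 × 380 × 283 × 0.925 = 172290 W
η = P_out / P_in = 150000 / 172290 = 0.871 = 87.1%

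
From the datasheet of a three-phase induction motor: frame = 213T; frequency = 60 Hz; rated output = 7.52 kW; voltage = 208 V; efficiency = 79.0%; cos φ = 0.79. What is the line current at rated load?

33.4 A

P_out = 7.52 kW = 7520 W
P_in = P_out / η = 7520 / 0.790 = 9519 W
I_L = P_in / (√3·V_L·cosφ) = 9519 / (1.732 × 208 × 0.79) = 33.4 A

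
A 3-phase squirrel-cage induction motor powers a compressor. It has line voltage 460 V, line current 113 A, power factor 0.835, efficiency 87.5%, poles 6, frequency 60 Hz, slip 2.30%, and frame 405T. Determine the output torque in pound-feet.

395 lb·ft

P_in = √3·V·I·cosφ = 1.732 × 460 × 113 × 0.835 = 75175 W
P_out = η·P_in = 0.875 × 75175 = 65778 W
n_s = 120×60/6 = 1200 rpm; n = 1200×(1−0.023) = 1172 rpm
ω = 2π×1172/60 = 122.7 rad/s
τ = P_out/ω = 65778/122.7 = 536.1 N·m
In lb·ft: 536.1/1.356 = 395 lb·ft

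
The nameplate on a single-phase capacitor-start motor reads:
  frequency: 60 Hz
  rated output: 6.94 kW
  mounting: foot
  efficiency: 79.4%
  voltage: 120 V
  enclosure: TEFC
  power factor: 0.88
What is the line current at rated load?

P_out = 6.94 kW = 6940 W
P_in = P_out / η = 6940 / 0.794 = 8741 W
I = P_in / (V·cosφ) = 8741 / (120 × 0.88) = 82.8 A

82.8 A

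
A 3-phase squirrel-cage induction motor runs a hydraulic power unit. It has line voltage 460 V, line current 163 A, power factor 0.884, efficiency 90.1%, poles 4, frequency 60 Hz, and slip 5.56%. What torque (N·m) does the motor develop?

581 N·m

P_in = √3·V·I·cosφ = 1.732 × 460 × 163 × 0.884 = 114801 W
P_out = η·P_in = 0.901 × 114801 = 103436 W
n_s = 120×60/4 = 1800 rpm; n = 1800×(1−0.0556) = 1700 rpm
ω = 2π×1700/60 = 178 rad/s
τ = P_out/ω = 103436/178 = 581 N·m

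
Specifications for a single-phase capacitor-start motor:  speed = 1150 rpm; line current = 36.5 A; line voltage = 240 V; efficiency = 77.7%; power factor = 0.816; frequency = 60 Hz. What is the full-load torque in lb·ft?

P_in = V·I·cosφ = 240 × 36.5 × 0.816 = 7148 W
P_out = η·P_in = 0.777 × 7148 = 5554 W
n = 1150 rpm
ω = 2π×1150/60 = 120.4 rad/s
τ = P_out/ω = 5554/120.4 = 46.13 N·m
In lb·ft: 46.13/1.356 = 34 lb·ft

34 lb·ft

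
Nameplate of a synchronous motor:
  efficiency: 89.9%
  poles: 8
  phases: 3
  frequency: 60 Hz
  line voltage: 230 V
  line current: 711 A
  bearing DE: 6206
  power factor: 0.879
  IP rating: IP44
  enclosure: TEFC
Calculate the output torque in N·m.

P_in = √3·V·I·cosφ = 1.732 × 230 × 711 × 0.879 = 248963 W
P_out = η·P_in = 0.899 × 248963 = 223818 W
n = n_s = 120×60/8 = 900 rpm (synchronous)
ω = 2π×900/60 = 94.25 rad/s
τ = P_out/ω = 223818/94.25 = 2370 N·m

2370 N·m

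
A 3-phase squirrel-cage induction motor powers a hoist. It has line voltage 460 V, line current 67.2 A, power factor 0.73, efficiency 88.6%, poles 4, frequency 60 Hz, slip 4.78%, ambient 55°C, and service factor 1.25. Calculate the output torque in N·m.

P_in = √3·V·I·cosφ = 1.732 × 460 × 67.2 × 0.73 = 39084 W
P_out = η·P_in = 0.886 × 39084 = 34628 W
n_s = 120×60/4 = 1800 rpm; n = 1800×(1−0.0478) = 1714 rpm
ω = 2π×1714/60 = 179.5 rad/s
τ = P_out/ω = 34628/179.5 = 193 N·m

193 N·m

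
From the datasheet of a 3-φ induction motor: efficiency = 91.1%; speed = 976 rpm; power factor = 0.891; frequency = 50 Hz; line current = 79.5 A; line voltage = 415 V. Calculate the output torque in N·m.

P_in = √3·V·I·cosφ = 1.732 × 415 × 79.5 × 0.891 = 50914 W
P_out = η·P_in = 0.911 × 50914 = 46383 W
n = 976 rpm
ω = 2π×976/60 = 102.2 rad/s
τ = P_out/ω = 46383/102.2 = 454 N·m

454 N·m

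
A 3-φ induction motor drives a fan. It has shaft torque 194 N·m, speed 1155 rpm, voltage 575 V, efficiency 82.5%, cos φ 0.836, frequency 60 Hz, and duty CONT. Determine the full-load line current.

ω = 2π×1155/60 = 121 rad/s; P_out = τω = 194 × 121 = 23474 W
P_in = P_out / η = 23474 / 0.825 = 28453 W
I_L = P_in / (√3·V_L·cosφ) = 28453 / (1.732 × 575 × 0.836) = 34.2 A

34.2 A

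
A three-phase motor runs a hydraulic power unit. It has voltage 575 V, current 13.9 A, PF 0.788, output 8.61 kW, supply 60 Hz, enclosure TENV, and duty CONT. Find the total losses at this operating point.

P_in = √3·V·I·cosφ = 1.732×575×13.9×0.788 = 10908 W
P_out = 8610 W
Losses = P_in − P_out = 10908 − 8610 = 2298 W

2300 W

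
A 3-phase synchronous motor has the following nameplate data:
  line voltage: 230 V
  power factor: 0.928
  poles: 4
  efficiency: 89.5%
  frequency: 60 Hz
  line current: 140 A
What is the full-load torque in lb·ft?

P_in = √3·V·I·cosφ = 1.732 × 230 × 140 × 0.928 = 51755 W
P_out = η·P_in = 0.895 × 51755 = 46321 W
n = n_s = 120×60/4 = 1800 rpm (synchronous)
ω = 2π×1800/60 = 188.5 rad/s
τ = P_out/ω = 46321/188.5 = 245.7 N·m
In lb·ft: 245.7/1.356 = 181 lb·ft

181 lb·ft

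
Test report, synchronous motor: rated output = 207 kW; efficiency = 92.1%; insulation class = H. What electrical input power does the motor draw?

225 kW

P_out = 207000 W
P_in = P_out/η = 207000/0.921 = 224756 W = 225 kW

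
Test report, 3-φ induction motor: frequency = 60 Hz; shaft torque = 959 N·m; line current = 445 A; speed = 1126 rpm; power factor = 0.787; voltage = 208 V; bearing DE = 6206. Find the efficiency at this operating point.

89.6 %

ω = 2π × 1126/60 = 117.9 rad/s; P_out = τω = 959 × 117.9 = 113066 W
P_in = √3·V_L·I_L·cosφ = 1.732 × 208 × 445 × 0.787 = 126167 W
η = P_out / P_in = 113066 / 126167 = 0.896 = 89.6%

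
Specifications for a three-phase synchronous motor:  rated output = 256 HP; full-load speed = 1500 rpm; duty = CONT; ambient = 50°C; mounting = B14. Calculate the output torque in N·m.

1220 N·m

P_out = 256 × 746 = 190976 W
ω = 2π × 1500/60 = 157.1 rad/s
τ = P_out/ω = 190976/157.1 = 1220 N·m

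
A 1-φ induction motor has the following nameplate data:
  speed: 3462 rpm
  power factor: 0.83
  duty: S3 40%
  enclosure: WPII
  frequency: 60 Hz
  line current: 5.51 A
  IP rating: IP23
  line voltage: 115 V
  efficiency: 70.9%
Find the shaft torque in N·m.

P_in = V·I·cosφ = 115 × 5.51 × 0.83 = 526 W
P_out = η·P_in = 0.709 × 526 = 373 W
n = 3462 rpm
ω = 2π×3462/60 = 362.5 rad/s
τ = P_out/ω = 373/362.5 = 1.03 N·m

1.03 N·m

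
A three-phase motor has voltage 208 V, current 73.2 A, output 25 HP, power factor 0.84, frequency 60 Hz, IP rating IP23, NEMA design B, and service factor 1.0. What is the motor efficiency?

P_out = 25 × 746 = 18650 W
P_in = √3·V_L·I_L·cosφ = 1.732 × 208 × 73.2 × 0.84 = 22151 W
η = P_out / P_in = 18650 / 22151 = 0.842 = 84.2%

84.2 %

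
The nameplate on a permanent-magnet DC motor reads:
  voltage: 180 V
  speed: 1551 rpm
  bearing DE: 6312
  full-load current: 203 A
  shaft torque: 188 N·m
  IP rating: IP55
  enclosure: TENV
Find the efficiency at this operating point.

ω = 2π × 1551/60 = 162.4 rad/s; P_out = τω = 188 × 162.4 = 30531 W
P_in = V·I = 180 × 203 = 36540 W
η = P_out / P_in = 30531 / 36540 = 0.836 = 83.6%

83.6 %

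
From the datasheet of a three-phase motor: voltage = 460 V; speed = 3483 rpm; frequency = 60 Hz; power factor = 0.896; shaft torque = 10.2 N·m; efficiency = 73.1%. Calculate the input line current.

7.13 A

ω = 2π×3483/60 = 364.7 rad/s; P_out = τω = 10.2 × 364.7 = 3720 W
P_in = P_out / η = 3720 / 0.731 = 5089 W
I_L = P_in / (√3·V_L·cosφ) = 5089 / (1.732 × 460 × 0.896) = 7.13 A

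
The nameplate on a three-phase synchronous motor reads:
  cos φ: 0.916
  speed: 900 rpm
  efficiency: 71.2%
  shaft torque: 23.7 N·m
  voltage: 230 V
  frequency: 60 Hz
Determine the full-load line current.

8.6 A

ω = 2π×900/60 = 94.25 rad/s; P_out = τω = 23.7 × 94.25 = 2234 W
P_in = P_out / η = 2234 / 0.712 = 3138 W
I_L = P_in / (√3·V_L·cosφ) = 3138 / (1.732 × 230 × 0.916) = 8.6 A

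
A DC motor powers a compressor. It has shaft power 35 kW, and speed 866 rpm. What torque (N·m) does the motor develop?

386 N·m

ω = 2π × 866/60 = 90.69 rad/s
τ = P/ω = 35000/90.69 = 386 N·m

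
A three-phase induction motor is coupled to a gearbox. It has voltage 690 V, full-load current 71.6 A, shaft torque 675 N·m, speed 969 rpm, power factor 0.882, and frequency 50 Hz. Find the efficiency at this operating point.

90.8 %

ω = 2π × 969/60 = 101.5 rad/s; P_out = τω = 675 × 101.5 = 68513 W
P_in = √3·V_L·I_L·cosφ = 1.732 × 690 × 71.6 × 0.882 = 75471 W
η = P_out / P_in = 68513 / 75471 = 0.908 = 90.8%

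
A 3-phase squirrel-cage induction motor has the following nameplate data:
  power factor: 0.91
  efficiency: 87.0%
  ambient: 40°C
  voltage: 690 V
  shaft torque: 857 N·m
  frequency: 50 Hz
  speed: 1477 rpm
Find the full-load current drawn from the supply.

140 A

ω = 2π×1477/60 = 154.7 rad/s; P_out = τω = 857 × 154.7 = 132578 W
P_in = P_out / η = 132578 / 0.870 = 152389 W
I_L = P_in / (√3·V_L·cosφ) = 152389 / (1.732 × 690 × 0.91) = 140 A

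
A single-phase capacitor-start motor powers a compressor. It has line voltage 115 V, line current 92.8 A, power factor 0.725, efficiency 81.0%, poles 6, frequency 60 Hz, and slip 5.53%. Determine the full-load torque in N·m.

52.8 N·m

P_in = V·I·cosφ = 115 × 92.8 × 0.725 = 7737 W
P_out = η·P_in = 0.81 × 7737 = 6267 W
n_s = 120×60/6 = 1200 rpm; n = 1200×(1−0.0553) = 1134 rpm
ω = 2π×1134/60 = 118.8 rad/s
τ = P_out/ω = 6267/118.8 = 52.8 N·m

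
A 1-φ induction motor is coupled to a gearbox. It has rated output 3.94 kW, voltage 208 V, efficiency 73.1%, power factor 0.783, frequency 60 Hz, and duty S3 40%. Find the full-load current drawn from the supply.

P_out = 3.94 kW = 3940 W
P_in = P_out / η = 3940 / 0.731 = 5390 W
I = P_in / (V·cosφ) = 5390 / (208 × 0.783) = 33.1 A

33.1 A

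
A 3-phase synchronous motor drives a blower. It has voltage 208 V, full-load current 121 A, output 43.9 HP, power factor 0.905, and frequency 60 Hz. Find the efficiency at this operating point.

P_out = 43.9 × 746 = 32749 W
P_in = √3·V_L·I_L·cosφ = 1.732 × 208 × 121 × 0.905 = 39450 W
η = P_out / P_in = 32749 / 39450 = 0.830 = 83.0%

83.0 %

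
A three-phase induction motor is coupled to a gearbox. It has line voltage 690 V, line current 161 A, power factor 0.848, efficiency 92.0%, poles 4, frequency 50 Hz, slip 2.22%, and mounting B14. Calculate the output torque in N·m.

P_in = √3·V·I·cosφ = 1.732 × 690 × 161 × 0.848 = 163162 W
P_out = η·P_in = 0.92 × 163162 = 150109 W
n_s = 120×50/4 = 1500 rpm; n = 1500×(1−0.0222) = 1467 rpm
ω = 2π×1467/60 = 153.6 rad/s
τ = P_out/ω = 150109/153.6 = 977 N·m

977 N·m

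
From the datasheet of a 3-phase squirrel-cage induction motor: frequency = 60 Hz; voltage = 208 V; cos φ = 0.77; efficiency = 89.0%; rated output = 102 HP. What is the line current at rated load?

308 A

P_out = 102 × 746 = 76092 W
P_in = P_out / η = 76092 / 0.890 = 85497 W
I_L = P_in / (√3·V_L·cosφ) = 85497 / (1.732 × 208 × 0.77) = 308 A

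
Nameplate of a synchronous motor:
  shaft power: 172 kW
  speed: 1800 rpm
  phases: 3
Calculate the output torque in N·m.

912 N·m

ω = 2π × 1800/60 = 188.5 rad/s
τ = P/ω = 172000/188.5 = 912 N·m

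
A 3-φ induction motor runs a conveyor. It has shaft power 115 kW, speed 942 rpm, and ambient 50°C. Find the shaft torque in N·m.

1170 N·m

ω = 2π × 942/60 = 98.65 rad/s
τ = P/ω = 115000/98.65 = 1170 N·m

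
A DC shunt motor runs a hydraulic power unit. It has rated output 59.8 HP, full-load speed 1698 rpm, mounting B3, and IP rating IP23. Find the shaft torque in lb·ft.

P_out = 59.8 × 746 = 44611 W
ω = 2π × 1698/60 = 177.8 rad/s
τ = P_out/ω = 44611/177.8 = 250.9 N·m
In lb·ft: 250.9/1.356 = 185 lb·ft

185 lb·ft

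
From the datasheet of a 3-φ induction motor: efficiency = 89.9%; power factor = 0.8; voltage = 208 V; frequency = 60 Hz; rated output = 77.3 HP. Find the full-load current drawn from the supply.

P_out = 77.3 × 746 = 57666 W
P_in = P_out / η = 57666 / 0.899 = 64145 W
I_L = P_in / (√3·V_L·cosφ) = 64145 / (1.732 × 208 × 0.8) = 223 A

223 A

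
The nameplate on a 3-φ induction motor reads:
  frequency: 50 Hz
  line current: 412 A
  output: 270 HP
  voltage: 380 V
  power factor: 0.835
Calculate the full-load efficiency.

P_out = 270 × 746 = 201420 W
P_in = √3·V_L·I_L·cosφ = 1.732 × 380 × 412 × 0.835 = 226420 W
η = P_out / P_in = 201420 / 226420 = 0.890 = 89.0%

89.0 %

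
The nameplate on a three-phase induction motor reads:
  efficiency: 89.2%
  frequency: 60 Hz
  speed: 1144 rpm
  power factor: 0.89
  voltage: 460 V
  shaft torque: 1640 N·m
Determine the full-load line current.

ω = 2π×1144/60 = 119.8 rad/s; P_out = τω = 1640 × 119.8 = 196472 W
P_in = P_out / η = 196472 / 0.892 = 220260 W
I_L = P_in / (√3·V_L·cosφ) = 220260 / (1.732 × 460 × 0.89) = 311 A

311 A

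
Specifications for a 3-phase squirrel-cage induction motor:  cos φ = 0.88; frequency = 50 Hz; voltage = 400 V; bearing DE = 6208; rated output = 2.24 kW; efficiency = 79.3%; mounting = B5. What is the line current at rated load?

P_out = 2.24 kW = 2240 W
P_in = P_out / η = 2240 / 0.793 = 2825 W
I_L = P_in / (√3·V_L·cosφ) = 2825 / (1.732 × 400 × 0.88) = 4.63 A

4.63 A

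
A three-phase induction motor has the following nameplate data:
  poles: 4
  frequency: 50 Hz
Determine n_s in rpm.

n_s = 120f/p = 120×50/4 = 1500 rpm

1500 rpm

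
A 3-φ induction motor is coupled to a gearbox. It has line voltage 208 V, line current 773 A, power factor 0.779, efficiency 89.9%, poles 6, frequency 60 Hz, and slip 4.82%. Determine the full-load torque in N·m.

1630 N·m

P_in = √3·V·I·cosφ = 1.732 × 208 × 773 × 0.779 = 216934 W
P_out = η·P_in = 0.899 × 216934 = 195024 W
n_s = 120×60/6 = 1200 rpm; n = 1200×(1−0.0482) = 1142 rpm
ω = 2π×1142/60 = 119.6 rad/s
τ = P_out/ω = 195024/119.6 = 1630 N·m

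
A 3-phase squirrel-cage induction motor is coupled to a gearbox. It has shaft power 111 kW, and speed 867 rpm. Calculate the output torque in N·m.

ω = 2π × 867/60 = 90.79 rad/s
τ = P/ω = 111000/90.79 = 1220 N·m

1220 N·m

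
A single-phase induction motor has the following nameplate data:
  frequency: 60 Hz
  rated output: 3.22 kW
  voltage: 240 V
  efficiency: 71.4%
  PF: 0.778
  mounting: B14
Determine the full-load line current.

P_out = 3.22 kW = 3220 W
P_in = P_out / η = 3220 / 0.714 = 4510 W
I = P_in / (V·cosφ) = 4510 / (240 × 0.778) = 24.2 A

24.2 A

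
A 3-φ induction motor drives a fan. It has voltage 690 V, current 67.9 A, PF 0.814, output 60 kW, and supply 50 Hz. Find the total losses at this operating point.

6.05 kW

P_in = √3·V·I·cosφ = 1.732×690×67.9×0.814 = 66053 W
P_out = 60000 W
Losses = P_in − P_out = 66053 − 60000 = 6053 W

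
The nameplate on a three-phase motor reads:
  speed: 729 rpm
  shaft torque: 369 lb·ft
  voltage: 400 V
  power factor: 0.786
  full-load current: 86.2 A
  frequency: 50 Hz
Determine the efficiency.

81.4 %

τ = 369 lb·ft × 1.356 = 500.4 N·m
ω = 2π × 729/60 = 76.34 rad/s; P_out = τω = 500.4 × 76.34 = 38201 W
P_in = √3·V_L·I_L·cosφ = 1.732 × 400 × 86.2 × 0.786 = 46939 W
η = P_out / P_in = 38201 / 46939 = 0.814 = 81.4%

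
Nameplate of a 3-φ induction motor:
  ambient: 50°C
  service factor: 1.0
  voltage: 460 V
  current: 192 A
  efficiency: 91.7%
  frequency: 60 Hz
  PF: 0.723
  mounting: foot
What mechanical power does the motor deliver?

P_in = √3·V·I·cosφ = 1.732 × 460 × 192 × 0.723 = 110597 W
P_out = η·P_in = 0.917 × 110597 = 101417 W

101 kW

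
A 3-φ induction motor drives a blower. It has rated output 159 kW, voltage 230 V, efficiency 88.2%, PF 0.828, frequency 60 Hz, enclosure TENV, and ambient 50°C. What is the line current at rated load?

P_out = 159 kW = 159000 W
P_in = P_out / η = 159000 / 0.882 = 180272 W
I_L = P_in / (√3·V_L·cosφ) = 180272 / (1.732 × 230 × 0.828) = 547 A

547 A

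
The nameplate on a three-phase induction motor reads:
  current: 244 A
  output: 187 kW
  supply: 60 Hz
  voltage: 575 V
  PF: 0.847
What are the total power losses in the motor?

P_in = √3·V·I·cosφ = 1.732×575×244×0.847 = 205821 W
P_out = 187000 W
Losses = P_in − P_out = 205821 − 187000 = 18821 W

18800 W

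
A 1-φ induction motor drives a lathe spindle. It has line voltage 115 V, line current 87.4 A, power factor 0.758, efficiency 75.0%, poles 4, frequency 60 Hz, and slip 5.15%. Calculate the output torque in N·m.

P_in = V·I·cosφ = 115 × 87.4 × 0.758 = 7619 W
P_out = η·P_in = 0.75 × 7619 = 5714 W
n_s = 120×60/4 = 1800 rpm; n = 1800×(1−0.0515) = 1707 rpm
ω = 2π×1707/60 = 178.8 rad/s
τ = P_out/ω = 5714/178.8 = 32 N·m

32 N·m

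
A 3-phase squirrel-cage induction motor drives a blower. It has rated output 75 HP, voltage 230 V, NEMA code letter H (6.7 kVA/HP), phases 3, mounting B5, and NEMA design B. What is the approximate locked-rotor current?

S_LR = 6.7 × 75 = 502.5 kVA
I_LR = S_LR/(√3·V_L) = 502500/(1.732×230) = 1260 A

1260 A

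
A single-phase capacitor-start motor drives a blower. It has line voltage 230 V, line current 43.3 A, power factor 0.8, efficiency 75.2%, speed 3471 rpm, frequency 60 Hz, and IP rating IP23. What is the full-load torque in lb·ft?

12.2 lb·ft

P_in = V·I·cosφ = 230 × 43.3 × 0.8 = 7967 W
P_out = η·P_in = 0.752 × 7967 = 5991 W
n = 3471 rpm
ω = 2π×3471/60 = 363.5 rad/s
τ = P_out/ω = 5991/363.5 = 16.48 N·m
In lb·ft: 16.48/1.356 = 12.2 lb·ft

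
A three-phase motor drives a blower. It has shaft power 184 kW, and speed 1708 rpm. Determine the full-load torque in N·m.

ω = 2π × 1708/60 = 178.9 rad/s
τ = P/ω = 184000/178.9 = 1030 N·m

1030 N·m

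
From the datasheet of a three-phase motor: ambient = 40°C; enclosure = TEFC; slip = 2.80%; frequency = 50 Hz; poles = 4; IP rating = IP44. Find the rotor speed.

n_s = 120f/p = 120×50/4 = 1500 rpm
n = n_s(1 − s) = 1500 × (1 − 0.028) = 1458 rpm

1458 rpm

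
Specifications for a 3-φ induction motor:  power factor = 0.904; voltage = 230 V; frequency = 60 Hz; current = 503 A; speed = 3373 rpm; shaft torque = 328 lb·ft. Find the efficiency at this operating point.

τ = 328 lb·ft × 1.356 = 444.8 N·m
ω = 2π × 3373/60 = 353.2 rad/s; P_out = τω = 444.8 × 353.2 = 157103 W
P_in = √3·V_L·I_L·cosφ = 1.732 × 230 × 503 × 0.904 = 181139 W
η = P_out / P_in = 157103 / 181139 = 0.867 = 86.7%

86.7 %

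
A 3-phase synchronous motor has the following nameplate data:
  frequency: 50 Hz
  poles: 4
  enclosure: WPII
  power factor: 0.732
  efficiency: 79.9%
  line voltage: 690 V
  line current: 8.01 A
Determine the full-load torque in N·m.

P_in = √3·V·I·cosφ = 1.732 × 690 × 8.01 × 0.732 = 7007 W
P_out = η·P_in = 0.799 × 7007 = 5599 W
n = n_s = 120×50/4 = 1500 rpm (synchronous)
ω = 2π×1500/60 = 157.1 rad/s
τ = P_out/ω = 5599/157.1 = 35.6 N·m

35.6 N·m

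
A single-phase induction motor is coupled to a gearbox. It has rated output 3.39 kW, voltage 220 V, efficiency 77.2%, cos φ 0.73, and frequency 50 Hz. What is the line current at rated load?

P_out = 3.39 kW = 3390 W
P_in = P_out / η = 3390 / 0.772 = 4391 W
I = P_in / (V·cosφ) = 4391 / (220 × 0.73) = 27.3 A

27.3 A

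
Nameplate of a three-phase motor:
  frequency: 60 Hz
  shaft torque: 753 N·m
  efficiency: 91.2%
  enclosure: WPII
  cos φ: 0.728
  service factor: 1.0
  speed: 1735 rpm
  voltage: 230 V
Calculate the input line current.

ω = 2π×1735/60 = 181.7 rad/s; P_out = τω = 753 × 181.7 = 136820 W
P_in = P_out / η = 136820 / 0.912 = 150022 W
I_L = P_in / (√3·V_L·cosφ) = 150022 / (1.732 × 230 × 0.728) = 517 A

517 A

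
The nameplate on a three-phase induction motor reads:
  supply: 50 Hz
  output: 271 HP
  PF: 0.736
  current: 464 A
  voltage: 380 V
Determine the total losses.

P_in = √3·V·I·cosφ = 1.732×380×464×0.736 = 224764 W
P_out = 271×746 = 202166 W
Losses = P_in − P_out = 224764 − 202166 = 22598 W

22600 W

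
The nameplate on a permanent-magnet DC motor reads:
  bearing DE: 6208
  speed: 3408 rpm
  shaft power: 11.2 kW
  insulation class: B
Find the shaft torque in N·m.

31.4 N·m

ω = 2π × 3408/60 = 356.9 rad/s
τ = P/ω = 11200/356.9 = 31.4 N·m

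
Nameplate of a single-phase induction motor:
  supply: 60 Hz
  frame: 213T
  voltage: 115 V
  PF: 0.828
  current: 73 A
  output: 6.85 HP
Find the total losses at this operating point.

1840 W

P_in = V·I·cosφ = 115×73×0.828 = 6951 W
P_out = 6.85×746 = 5110 W
Losses = P_in − P_out = 6951 − 5110 = 1841 W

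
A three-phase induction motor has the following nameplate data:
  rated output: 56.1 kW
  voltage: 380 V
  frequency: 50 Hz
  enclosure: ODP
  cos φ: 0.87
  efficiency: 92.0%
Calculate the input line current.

106 A

P_out = 56.1 kW = 56100 W
P_in = P_out / η = 56100 / 0.920 = 60978 W
I_L = P_in / (√3·V_L·cosφ) = 60978 / (1.732 × 380 × 0.87) = 106 A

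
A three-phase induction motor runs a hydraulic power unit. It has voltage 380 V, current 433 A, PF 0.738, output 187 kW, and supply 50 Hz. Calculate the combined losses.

23300 W

P_in = √3·V·I·cosφ = 1.732×380×433×0.738 = 210318 W
P_out = 187000 W
Losses = P_in − P_out = 210318 − 187000 = 23318 W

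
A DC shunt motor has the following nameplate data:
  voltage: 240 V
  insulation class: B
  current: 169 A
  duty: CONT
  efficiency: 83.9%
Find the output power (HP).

P_in = V·I = 240 × 169 = 40560 W
P_out = η·P_in = 0.839 × 40560 = 34030 W
= 34030/746 = 45.6 HP

45.6 HP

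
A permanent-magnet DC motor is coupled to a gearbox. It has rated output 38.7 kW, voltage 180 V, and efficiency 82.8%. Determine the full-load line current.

P_out = 38.7 kW = 38700 W
P_in = P_out / η = 38700 / 0.828 = 46739 W
I = P_in / V = 46739 / 180 = 260 A

260 A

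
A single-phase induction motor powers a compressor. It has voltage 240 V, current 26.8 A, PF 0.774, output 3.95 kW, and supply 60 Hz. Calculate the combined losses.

1030 W

P_in = V·I·cosφ = 240×26.8×0.774 = 4978 W
P_out = 3950 W
Losses = P_in − P_out = 4978 − 3950 = 1028 W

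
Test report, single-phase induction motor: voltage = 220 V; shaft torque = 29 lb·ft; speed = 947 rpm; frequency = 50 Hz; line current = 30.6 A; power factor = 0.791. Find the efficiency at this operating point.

73.2 %

τ = 29 lb·ft × 1.356 = 39.32 N·m
ω = 2π × 947/60 = 99.17 rad/s; P_out = τω = 39.32 × 99.17 = 3899 W
P_in = V·I·cosφ = 220 × 30.6 × 0.791 = 5325 W
η = P_out / P_in = 3899 / 5325 = 0.732 = 73.2%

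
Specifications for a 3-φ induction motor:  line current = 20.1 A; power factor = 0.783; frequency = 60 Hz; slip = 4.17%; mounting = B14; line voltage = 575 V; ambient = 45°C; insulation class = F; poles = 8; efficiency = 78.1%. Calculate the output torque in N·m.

136 N·m

P_in = √3·V·I·cosφ = 1.732 × 575 × 20.1 × 0.783 = 15674 W
P_out = η·P_in = 0.781 × 15674 = 12241 W
n_s = 120×60/8 = 900 rpm; n = 900×(1−0.0417) = 862 rpm
ω = 2π×862/60 = 90.27 rad/s
τ = P_out/ω = 12241/90.27 = 136 N·m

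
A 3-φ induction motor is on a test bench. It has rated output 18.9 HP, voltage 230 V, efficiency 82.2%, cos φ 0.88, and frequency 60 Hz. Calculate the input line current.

P_out = 18.9 × 746 = 14099 W
P_in = P_out / η = 14099 / 0.822 = 17152 W
I_L = P_in / (√3·V_L·cosφ) = 17152 / (1.732 × 230 × 0.88) = 48.9 A

48.9 A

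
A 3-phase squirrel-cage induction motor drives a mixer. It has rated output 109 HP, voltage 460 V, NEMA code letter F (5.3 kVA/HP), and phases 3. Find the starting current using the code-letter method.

725 A

S_LR = 5.3 × 109 = 577.7 kVA
I_LR = S_LR/(√3·V_L) = 577700/(1.732×460) = 725 A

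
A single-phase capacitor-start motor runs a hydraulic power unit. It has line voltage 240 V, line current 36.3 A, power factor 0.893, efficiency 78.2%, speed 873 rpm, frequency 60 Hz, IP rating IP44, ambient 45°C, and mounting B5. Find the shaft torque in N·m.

P_in = V·I·cosφ = 240 × 36.3 × 0.893 = 7780 W
P_out = η·P_in = 0.782 × 7780 = 6084 W
n = 873 rpm
ω = 2π×873/60 = 91.42 rad/s
τ = P_out/ω = 6084/91.42 = 66.5 N·m

66.5 N·m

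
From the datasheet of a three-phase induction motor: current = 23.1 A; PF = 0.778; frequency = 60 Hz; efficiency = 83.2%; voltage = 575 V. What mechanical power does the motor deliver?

P_in = √3·V·I·cosφ = 1.732 × 575 × 23.1 × 0.778 = 17898 W
P_out = η·P_in = 0.832 × 17898 = 14891 W

14.9 kW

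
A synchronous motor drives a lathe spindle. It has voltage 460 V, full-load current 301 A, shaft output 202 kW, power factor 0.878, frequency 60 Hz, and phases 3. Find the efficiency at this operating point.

95.9 %

P_out = 202 kW = 202000 W
P_in = √3·V_L·I_L·cosφ = 1.732 × 460 × 301 × 0.878 = 210556 W
η = P_out / P_in = 202000 / 210556 = 0.959 = 95.9%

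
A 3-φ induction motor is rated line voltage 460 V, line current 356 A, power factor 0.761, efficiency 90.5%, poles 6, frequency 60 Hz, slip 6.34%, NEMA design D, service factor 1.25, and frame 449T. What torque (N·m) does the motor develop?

P_in = √3·V·I·cosφ = 1.732 × 460 × 356 × 0.761 = 215844 W
P_out = η·P_in = 0.905 × 215844 = 195339 W
n_s = 120×60/6 = 1200 rpm; n = 1200×(1−0.0634) = 1124 rpm
ω = 2π×1124/60 = 117.7 rad/s
τ = P_out/ω = 195339/117.7 = 1660 N·m

1660 N·m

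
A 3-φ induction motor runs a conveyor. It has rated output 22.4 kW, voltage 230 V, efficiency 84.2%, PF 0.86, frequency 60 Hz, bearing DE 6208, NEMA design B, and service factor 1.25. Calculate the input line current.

P_out = 22.4 kW = 22400 W
P_in = P_out / η = 22400 / 0.842 = 26603 W
I_L = P_in / (√3·V_L·cosφ) = 26603 / (1.732 × 230 × 0.86) = 77.7 A

77.7 A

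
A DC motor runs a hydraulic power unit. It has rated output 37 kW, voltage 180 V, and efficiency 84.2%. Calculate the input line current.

244 A

P_out = 37 kW = 37000 W
P_in = P_out / η = 37000 / 0.842 = 43943 W
I = P_in / V = 43943 / 180 = 244 A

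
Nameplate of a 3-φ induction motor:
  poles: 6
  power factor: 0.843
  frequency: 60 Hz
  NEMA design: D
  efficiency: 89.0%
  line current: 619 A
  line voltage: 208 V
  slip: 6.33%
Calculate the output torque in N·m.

P_in = √3·V·I·cosφ = 1.732 × 208 × 619 × 0.843 = 187988 W
P_out = η·P_in = 0.89 × 187988 = 167309 W
n_s = 120×60/6 = 1200 rpm; n = 1200×(1−0.0633) = 1124 rpm
ω = 2π×1124/60 = 117.7 rad/s
τ = P_out/ω = 167309/117.7 = 1420 N·m

1420 N·m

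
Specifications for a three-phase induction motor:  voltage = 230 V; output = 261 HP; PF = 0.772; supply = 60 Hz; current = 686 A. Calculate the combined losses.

16.3 kW

P_in = √3·V·I·cosφ = 1.732×230×686×0.772 = 210968 W
P_out = 261×746 = 194706 W
Losses = P_in − P_out = 210968 − 194706 = 16262 W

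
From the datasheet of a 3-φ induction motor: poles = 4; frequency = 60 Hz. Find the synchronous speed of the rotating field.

1800 rpm

n_s = 120f/p = 120×60/4 = 1800 rpm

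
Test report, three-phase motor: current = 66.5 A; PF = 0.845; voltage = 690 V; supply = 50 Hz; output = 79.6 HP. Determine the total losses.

P_in = √3·V·I·cosφ = 1.732×690×66.5×0.845 = 67155 W
P_out = 79.6×746 = 59382 W
Losses = P_in − P_out = 67155 − 59382 = 7773 W

7.77 kW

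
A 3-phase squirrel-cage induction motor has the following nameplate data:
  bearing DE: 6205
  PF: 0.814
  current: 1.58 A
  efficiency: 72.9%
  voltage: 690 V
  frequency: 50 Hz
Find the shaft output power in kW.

1.12 kW

P_in = √3·V·I·cosφ = 1.732 × 690 × 1.58 × 0.814 = 1537 W
P_out = η·P_in = 0.729 × 1537 = 1120 W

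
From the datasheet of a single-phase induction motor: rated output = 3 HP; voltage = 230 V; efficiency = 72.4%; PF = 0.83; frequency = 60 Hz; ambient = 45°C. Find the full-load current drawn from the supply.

P_out = 3 × 746 = 2238 W
P_in = P_out / η = 2238 / 0.724 = 3091 W
I = P_in / (V·cosφ) = 3091 / (230 × 0.83) = 16.2 A

16.2 A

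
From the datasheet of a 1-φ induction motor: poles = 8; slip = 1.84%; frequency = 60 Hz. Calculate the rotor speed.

883 rpm

n_s = 120f/p = 120×60/8 = 900 rpm
n = n_s(1 − s) = 900 × (1 − 0.0184) = 883 rpm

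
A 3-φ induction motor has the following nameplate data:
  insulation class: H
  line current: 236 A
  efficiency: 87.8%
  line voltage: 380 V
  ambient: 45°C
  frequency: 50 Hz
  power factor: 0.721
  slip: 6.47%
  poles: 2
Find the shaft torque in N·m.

335 N·m

P_in = √3·V·I·cosφ = 1.732 × 380 × 236 × 0.721 = 111990 W
P_out = η·P_in = 0.878 × 111990 = 98327 W
n_s = 120×50/2 = 3000 rpm; n = 3000×(1−0.0647) = 2806 rpm
ω = 2π×2806/60 = 293.8 rad/s
τ = P_out/ω = 98327/293.8 = 335 N·m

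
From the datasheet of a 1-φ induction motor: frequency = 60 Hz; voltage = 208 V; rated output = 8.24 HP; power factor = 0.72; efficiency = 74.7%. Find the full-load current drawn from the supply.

P_out = 8.24 × 746 = 6147 W
P_in = P_out / η = 6147 / 0.747 = 8229 W
I = P_in / (V·cosφ) = 8229 / (208 × 0.72) = 54.9 A

54.9 A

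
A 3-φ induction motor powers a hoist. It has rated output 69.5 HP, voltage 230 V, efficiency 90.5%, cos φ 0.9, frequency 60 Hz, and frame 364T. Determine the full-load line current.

P_out = 69.5 × 746 = 51847 W
P_in = P_out / η = 51847 / 0.905 = 57290 W
I_L = P_in / (√3·V_L·cosφ) = 57290 / (1.732 × 230 × 0.9) = 160 A

160 A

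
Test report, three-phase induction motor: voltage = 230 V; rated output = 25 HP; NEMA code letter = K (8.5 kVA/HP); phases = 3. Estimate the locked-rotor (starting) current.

533 A

S_LR = 8.5 × 25 = 212.5 kVA
I_LR = S_LR/(√3·V_L) = 212500/(1.732×230) = 533 A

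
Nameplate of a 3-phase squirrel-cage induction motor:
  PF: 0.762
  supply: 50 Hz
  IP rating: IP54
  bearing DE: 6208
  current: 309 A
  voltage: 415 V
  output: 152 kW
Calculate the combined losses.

P_in = √3·V·I·cosφ = 1.732×415×309×0.762 = 169243 W
P_out = 152000 W
Losses = P_in − P_out = 169243 − 152000 = 17243 W

17.2 kW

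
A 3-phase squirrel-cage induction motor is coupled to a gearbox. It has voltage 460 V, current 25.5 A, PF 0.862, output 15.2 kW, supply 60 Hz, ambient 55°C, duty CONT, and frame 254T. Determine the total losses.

P_in = √3·V·I·cosφ = 1.732×460×25.5×0.862 = 17513 W
P_out = 15200 W
Losses = P_in − P_out = 17513 − 15200 = 2313 W

2310 W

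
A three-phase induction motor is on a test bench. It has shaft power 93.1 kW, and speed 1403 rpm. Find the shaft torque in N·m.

634 N·m

ω = 2π × 1403/60 = 146.9 rad/s
τ = P/ω = 93100/146.9 = 634 N·m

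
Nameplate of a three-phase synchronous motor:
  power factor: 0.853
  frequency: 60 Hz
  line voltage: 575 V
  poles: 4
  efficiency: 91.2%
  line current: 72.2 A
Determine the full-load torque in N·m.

297 N·m

P_in = √3·V·I·cosφ = 1.732 × 575 × 72.2 × 0.853 = 61334 W
P_out = η·P_in = 0.912 × 61334 = 55937 W
n = n_s = 120×60/4 = 1800 rpm (synchronous)
ω = 2π×1800/60 = 188.5 rad/s
τ = P_out/ω = 55937/188.5 = 297 N·m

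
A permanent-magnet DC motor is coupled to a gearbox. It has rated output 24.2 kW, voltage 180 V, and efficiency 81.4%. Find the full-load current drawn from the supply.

165 A

P_out = 24.2 kW = 24200 W
P_in = P_out / η = 24200 / 0.814 = 29730 W
I = P_in / V = 29730 / 180 = 165 A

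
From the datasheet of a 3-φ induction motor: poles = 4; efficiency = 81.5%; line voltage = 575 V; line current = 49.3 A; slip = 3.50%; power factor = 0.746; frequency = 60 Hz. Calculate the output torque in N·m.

164 N·m

P_in = √3·V·I·cosφ = 1.732 × 575 × 49.3 × 0.746 = 36627 W
P_out = η·P_in = 0.815 × 36627 = 29851 W
n_s = 120×60/4 = 1800 rpm; n = 1800×(1−0.035) = 1737 rpm
ω = 2π×1737/60 = 181.9 rad/s
τ = P_out/ω = 29851/181.9 = 164 N·m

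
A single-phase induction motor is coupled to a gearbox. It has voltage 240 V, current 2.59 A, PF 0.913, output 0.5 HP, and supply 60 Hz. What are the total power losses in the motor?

P_in = V·I·cosφ = 240×2.59×0.913 = 568 W
P_out = 0.5×746 = 373 W
Losses = P_in − P_out = 568 − 373 = 195 W

195 W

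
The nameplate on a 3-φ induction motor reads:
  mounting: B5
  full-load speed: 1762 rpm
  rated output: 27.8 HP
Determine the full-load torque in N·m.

112 N·m

P_out = 27.8 × 746 = 20739 W
ω = 2π × 1762/60 = 184.5 rad/s
τ = P_out/ω = 20739/184.5 = 112 N·m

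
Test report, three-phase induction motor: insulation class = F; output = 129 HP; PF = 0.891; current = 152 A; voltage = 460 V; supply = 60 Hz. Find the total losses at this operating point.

P_in = √3·V·I·cosφ = 1.732×460×152×0.891 = 107901 W
P_out = 129×746 = 96234 W
Losses = P_in − P_out = 107901 − 96234 = 11667 W

11.7 kW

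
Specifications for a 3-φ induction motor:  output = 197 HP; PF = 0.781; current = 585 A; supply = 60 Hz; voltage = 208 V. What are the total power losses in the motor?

17600 W

P_in = √3·V·I·cosφ = 1.732×208×585×0.781 = 164596 W
P_out = 197×746 = 146962 W
Losses = P_in − P_out = 164596 − 146962 = 17634 W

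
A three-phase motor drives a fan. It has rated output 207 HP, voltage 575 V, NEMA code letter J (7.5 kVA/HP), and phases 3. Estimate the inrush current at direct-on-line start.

1560 A

S_LR = 7.5 × 207 = 1552.5 kVA
I_LR = S_LR/(√3·V_L) = 1552500/(1.732×575) = 1560 A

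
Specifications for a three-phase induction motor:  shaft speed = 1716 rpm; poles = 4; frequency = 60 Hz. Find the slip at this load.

4.67 %

n_s = 120f/p = 120×60/4 = 1800 rpm
s = (n_s − n)/n_s = (1800 − 1716)/1800 = 0.0467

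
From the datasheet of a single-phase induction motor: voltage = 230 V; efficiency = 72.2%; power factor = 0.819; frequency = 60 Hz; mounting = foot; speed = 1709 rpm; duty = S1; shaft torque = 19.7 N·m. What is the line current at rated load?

ω = 2π×1709/60 = 179 rad/s; P_out = τω = 19.7 × 179 = 3526 W
P_in = P_out / η = 3526 / 0.722 = 4884 W
I = P_in / (V·cosφ) = 4884 / (230 × 0.819) = 25.9 A

25.9 A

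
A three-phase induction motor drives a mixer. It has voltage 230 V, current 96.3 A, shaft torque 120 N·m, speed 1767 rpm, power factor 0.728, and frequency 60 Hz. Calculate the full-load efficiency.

ω = 2π × 1767/60 = 185 rad/s; P_out = τω = 120 × 185 = 22200 W
P_in = √3·V_L·I_L·cosφ = 1.732 × 230 × 96.3 × 0.728 = 27928 W
η = P_out / P_in = 22200 / 27928 = 0.795 = 79.5%

79.5 %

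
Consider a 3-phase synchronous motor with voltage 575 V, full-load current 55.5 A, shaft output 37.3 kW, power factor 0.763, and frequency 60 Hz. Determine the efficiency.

88.4 %

P_out = 37.3 kW = 37300 W
P_in = √3·V_L·I_L·cosφ = 1.732 × 575 × 55.5 × 0.763 = 42173 W
η = P_out / P_in = 37300 / 42173 = 0.884 = 88.4%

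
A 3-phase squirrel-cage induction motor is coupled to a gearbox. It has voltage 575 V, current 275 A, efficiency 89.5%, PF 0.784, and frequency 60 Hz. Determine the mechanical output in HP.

P_in = √3·V·I·cosφ = 1.732 × 575 × 275 × 0.784 = 214716 W
P_out = η·P_in = 0.895 × 214716 = 192171 W
= 192171/746 = 258 HP

258 HP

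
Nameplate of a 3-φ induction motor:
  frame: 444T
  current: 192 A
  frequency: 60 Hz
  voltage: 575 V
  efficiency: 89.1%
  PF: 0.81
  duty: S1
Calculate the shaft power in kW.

138 kW

P_in = √3·V·I·cosφ = 1.732 × 575 × 192 × 0.81 = 154882 W
P_out = η·P_in = 0.891 × 154882 = 138000 W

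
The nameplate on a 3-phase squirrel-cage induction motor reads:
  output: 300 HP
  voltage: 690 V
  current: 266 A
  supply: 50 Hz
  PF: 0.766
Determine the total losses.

19.7 kW

P_in = √3·V·I·cosφ = 1.732×690×266×0.766 = 243505 W
P_out = 300×746 = 223800 W
Losses = P_in − P_out = 243505 − 223800 = 19705 W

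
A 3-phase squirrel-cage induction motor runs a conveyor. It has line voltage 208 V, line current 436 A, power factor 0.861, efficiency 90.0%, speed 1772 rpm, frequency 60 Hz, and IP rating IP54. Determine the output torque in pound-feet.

484 lb·ft

P_in = √3·V·I·cosφ = 1.732 × 208 × 436 × 0.861 = 135239 W
P_out = η·P_in = 0.9 × 135239 = 121715 W
n = 1772 rpm
ω = 2π×1772/60 = 185.6 rad/s
τ = P_out/ω = 121715/185.6 = 655.8 N·m
In lb·ft: 655.8/1.356 = 484 lb·ft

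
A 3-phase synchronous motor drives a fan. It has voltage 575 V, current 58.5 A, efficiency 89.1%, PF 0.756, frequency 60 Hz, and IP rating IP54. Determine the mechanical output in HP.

52.6 HP

P_in = √3·V·I·cosφ = 1.732 × 575 × 58.5 × 0.756 = 44045 W
P_out = η·P_in = 0.891 × 44045 = 39244 W
= 39244/746 = 52.6 HP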